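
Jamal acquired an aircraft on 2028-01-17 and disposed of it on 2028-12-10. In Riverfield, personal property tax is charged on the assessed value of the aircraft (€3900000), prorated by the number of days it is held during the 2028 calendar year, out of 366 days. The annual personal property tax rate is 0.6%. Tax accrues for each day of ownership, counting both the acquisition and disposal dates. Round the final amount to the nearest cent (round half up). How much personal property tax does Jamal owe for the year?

€21034.43

Days held (2028-01-17 to 2028-12-10): 329 out of 366
Tax = €3900000 × 0.6% × 329/366 = €21034.4262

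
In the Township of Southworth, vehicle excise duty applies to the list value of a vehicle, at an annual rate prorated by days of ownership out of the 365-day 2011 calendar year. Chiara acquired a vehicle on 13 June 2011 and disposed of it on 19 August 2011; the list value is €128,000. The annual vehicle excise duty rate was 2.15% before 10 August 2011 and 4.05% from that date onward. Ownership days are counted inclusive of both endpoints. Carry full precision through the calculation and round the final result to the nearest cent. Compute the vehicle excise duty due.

€579.33

13 June – 9 August 2011: 58 days at 2.15% → €128,000 × 2.15% × 58/365 = €437.3041
10 August – 19 August 2011: 10 days at 4.05% → €128,000 × 4.05% × 10/365 = €142.0274
Total = €579.3315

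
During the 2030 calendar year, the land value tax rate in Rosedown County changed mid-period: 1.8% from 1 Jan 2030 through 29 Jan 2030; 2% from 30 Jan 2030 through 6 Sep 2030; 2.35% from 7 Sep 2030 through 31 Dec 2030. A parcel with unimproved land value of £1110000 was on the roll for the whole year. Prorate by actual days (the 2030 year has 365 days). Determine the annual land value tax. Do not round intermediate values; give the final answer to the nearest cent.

1 Jan – 29 Jan 2030: 29 days at 1.8% → £1110000 × 1.8% × 29/365 = £1587.4521
30 Jan – 6 Sep 2030: 220 days at 2% → £1110000 × 2% × 220/365 = £13380.8219
7 Sep – 31 Dec 2030: 116 days at 2.35% → £1110000 × 2.35% × 116/365 = £8290.0274
Total = £23258.3014

£23258.30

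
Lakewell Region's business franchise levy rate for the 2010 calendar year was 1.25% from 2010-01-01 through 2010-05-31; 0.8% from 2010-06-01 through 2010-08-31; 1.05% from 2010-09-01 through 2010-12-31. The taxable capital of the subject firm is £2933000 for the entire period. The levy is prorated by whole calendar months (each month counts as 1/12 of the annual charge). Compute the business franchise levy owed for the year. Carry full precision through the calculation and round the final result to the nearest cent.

£31407.54

2010-01-01 to 2010-05-31: 5 months at 1.25% → £2933000 × 1.25% × 5/12 = £15276.0417
2010-06-01 to 2010-08-31: 3 months at 0.8% → £2933000 × 0.8% × 3/12 = £5866.0000
2010-09-01 to 2010-12-31: 4 months at 1.05% → £2933000 × 1.05% × 4/12 = £10265.5000
Total = £31407.5417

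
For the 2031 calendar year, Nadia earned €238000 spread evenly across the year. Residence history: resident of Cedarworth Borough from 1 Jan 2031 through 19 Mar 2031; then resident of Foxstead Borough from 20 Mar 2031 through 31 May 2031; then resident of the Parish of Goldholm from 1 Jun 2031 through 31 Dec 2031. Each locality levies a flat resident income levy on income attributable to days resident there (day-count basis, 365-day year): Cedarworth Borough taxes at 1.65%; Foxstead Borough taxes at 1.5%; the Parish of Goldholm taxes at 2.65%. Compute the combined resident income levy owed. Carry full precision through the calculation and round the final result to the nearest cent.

€5251.00

Cedarworth Borough, 1 Jan – 19 Mar 2031: 78 days → €238000 × 1.65% × 78/365 = €839.1945
Foxstead Borough, 20 Mar – 31 May 2031: 73 days → €238000 × 1.5% × 73/365 = €714.0000
The Parish of Goldholm, 1 Jun – 31 Dec 2031: 214 days → €238000 × 2.65% × 214/365 = €3697.8027
Total = €5250.9973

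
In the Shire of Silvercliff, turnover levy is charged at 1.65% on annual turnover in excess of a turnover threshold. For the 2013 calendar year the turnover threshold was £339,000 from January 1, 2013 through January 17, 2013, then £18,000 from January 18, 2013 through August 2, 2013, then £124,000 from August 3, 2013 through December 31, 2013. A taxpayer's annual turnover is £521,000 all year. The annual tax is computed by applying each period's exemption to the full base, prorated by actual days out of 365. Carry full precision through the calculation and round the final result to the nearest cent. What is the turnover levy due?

£7,329.25

January 1 – January 17, 2013: 17 days, exemption £339,000 → (£521,000 − £339,000) × 1.65% × 17/365 = £139.8658
January 18 – August 2, 2013: 197 days, exemption £18,000 → (£521,000 − £18,000) × 1.65% × 197/365 = £4,479.4562
August 3 – December 31, 2013: 151 days, exemption £124,000 → (£521,000 − £124,000) × 1.65% × 151/365 = £2,709.9329
Total = £7,329.2548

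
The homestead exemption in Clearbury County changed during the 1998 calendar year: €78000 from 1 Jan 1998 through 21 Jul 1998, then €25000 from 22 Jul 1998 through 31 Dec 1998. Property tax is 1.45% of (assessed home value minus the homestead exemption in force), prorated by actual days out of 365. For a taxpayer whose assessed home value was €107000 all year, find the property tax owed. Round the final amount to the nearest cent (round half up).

€763.69

1 Jan – 21 Jul 1998: 202 days, exemption €78000 → (€107000 − €78000) × 1.45% × 202/365 = €232.7151
22 Jul – 31 Dec 1998: 163 days, exemption €25000 → (€107000 − €25000) × 1.45% × 163/365 = €530.9781
Total = €763.6932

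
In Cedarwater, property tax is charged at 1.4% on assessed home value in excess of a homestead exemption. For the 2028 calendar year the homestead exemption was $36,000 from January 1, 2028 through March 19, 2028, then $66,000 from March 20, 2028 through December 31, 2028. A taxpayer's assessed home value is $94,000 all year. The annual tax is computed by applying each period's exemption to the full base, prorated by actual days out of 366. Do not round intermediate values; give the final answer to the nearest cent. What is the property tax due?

$482.66

January 1 – March 19, 2028: 79 days, exemption $36,000 → ($94,000 − $36,000) × 1.4% × 79/366 = $175.2678
March 20 – December 31, 2028: 287 days, exemption $66,000 → ($94,000 − $66,000) × 1.4% × 287/366 = $307.3880
Total = $482.6557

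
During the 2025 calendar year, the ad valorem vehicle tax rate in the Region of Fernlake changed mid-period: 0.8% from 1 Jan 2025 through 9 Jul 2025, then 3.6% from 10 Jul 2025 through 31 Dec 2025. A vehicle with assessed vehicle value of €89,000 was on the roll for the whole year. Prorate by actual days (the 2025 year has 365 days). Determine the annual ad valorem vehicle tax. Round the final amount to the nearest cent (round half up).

1 Jan – 9 Jul 2025: 190 days at 0.8% → €89,000 × 0.8% × 190/365 = €370.6301
10 Jul – 31 Dec 2025: 175 days at 3.6% → €89,000 × 3.6% × 175/365 = €1,536.1644
Total = €1,906.7945

€1,906.79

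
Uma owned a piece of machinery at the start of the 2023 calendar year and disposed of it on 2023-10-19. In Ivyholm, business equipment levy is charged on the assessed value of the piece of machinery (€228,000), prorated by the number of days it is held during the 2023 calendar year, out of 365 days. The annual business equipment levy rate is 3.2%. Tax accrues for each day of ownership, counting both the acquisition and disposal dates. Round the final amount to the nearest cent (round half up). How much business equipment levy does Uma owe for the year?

€5,836.80

Days held (2023-01-01 to 2023-10-19): 292 out of 365
Tax = €228,000 × 3.2% × 292/365 = €5,836.8000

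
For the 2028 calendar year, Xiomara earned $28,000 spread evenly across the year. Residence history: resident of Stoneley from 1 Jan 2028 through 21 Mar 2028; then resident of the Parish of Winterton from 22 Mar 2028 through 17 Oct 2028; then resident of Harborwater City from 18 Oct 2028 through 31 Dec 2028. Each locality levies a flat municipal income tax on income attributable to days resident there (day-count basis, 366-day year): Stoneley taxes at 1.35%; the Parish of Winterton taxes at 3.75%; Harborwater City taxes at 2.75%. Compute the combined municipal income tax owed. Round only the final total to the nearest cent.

$843.90

Stoneley, 1 Jan – 21 Mar 2028: 81 days → $28,000 × 1.35% × 81/366 = $83.6557
The Parish of Winterton, 22 Mar – 17 Oct 2028: 210 days → $28,000 × 3.75% × 210/366 = $602.4590
Harborwater City, 18 Oct – 31 Dec 2028: 75 days → $28,000 × 2.75% × 75/366 = $157.7869
Total = $843.9016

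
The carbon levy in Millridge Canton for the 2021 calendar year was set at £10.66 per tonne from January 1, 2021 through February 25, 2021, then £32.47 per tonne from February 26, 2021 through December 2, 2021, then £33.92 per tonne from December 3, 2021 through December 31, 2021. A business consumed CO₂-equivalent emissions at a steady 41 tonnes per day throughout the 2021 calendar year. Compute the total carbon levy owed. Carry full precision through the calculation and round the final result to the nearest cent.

£437561.84

January 1 – February 25, 2021: 56 days × 41 tonnes/day = 2,296 tonnes at £10.66/tonne → £24475.36
February 26 – December 2, 2021: 280 days × 41 tonnes/day = 11,480 tonnes at £32.47/tonne → £372755.60
December 3 – December 31, 2021: 29 days × 41 tonnes/day = 1,189 tonnes at £33.92/tonne → £40330.88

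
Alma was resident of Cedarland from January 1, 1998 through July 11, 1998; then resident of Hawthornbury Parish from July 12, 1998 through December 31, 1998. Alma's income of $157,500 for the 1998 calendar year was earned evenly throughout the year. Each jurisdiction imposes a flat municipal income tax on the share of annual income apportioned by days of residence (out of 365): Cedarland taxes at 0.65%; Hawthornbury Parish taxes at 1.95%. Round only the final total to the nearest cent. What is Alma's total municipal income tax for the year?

$1,994.21

Cedarland, January 1 – July 11, 1998: 192 days → $157,500 × 0.65% × 192/365 = $538.5205
Hawthornbury Parish, July 12 – December 31, 1998: 173 days → $157,500 × 1.95% × 173/365 = $1,455.6884
Total = $1,994.2089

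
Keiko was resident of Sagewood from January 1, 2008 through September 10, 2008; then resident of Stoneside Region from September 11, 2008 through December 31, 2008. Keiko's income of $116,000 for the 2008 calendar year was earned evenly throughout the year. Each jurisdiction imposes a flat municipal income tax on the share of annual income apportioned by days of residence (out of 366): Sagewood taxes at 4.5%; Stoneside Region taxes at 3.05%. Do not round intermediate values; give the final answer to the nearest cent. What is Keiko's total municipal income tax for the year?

$4,705.29

Sagewood, January 1 – September 10, 2008: 254 days → $116,000 × 4.5% × 254/366 = $3,622.6230
Stoneside Region, September 11 – December 31, 2008: 112 days → $116,000 × 3.05% × 112/366 = $1,082.6667
Total = $4,705.2896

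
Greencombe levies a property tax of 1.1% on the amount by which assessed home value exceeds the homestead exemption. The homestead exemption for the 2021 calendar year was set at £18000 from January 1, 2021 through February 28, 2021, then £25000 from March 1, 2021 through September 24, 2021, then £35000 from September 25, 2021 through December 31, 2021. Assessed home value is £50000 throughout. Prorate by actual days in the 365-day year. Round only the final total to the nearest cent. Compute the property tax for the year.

January 1 – February 28, 2021: 59 days, exemption £18000 → (£50000 − £18000) × 1.1% × 59/365 = £56.8986
March 1 – September 24, 2021: 208 days, exemption £25000 → (£50000 − £25000) × 1.1% × 208/365 = £156.7123
September 25 – December 31, 2021: 98 days, exemption £35000 → (£50000 − £35000) × 1.1% × 98/365 = £44.3014
Total = £257.9123

£257.91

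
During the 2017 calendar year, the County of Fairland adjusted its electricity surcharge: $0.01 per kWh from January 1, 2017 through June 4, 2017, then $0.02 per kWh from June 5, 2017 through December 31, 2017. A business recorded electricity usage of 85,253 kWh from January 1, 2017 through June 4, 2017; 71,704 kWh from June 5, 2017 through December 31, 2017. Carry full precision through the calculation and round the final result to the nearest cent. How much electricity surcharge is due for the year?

$2286.61

January 1 – June 4, 2017: 85,253 kWh at $0.01/kWh → $852.53
June 5 – December 31, 2017: 71,704 kWh at $0.02/kWh → $1434.08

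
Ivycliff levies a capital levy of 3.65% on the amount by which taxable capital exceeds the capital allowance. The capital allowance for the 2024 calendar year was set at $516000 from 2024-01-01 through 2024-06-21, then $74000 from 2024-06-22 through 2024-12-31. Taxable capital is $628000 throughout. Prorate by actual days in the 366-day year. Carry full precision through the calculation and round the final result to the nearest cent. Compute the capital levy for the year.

2024-01-01 to 2024-06-21: 173 days, exemption $516000 → ($628000 − $516000) × 3.65% × 173/366 = $1932.3060
2024-06-22 to 2024-12-31: 193 days, exemption $74000 → ($628000 − $74000) × 3.65% × 193/366 = $10662.9863
Total = $12595.2923

$12595.29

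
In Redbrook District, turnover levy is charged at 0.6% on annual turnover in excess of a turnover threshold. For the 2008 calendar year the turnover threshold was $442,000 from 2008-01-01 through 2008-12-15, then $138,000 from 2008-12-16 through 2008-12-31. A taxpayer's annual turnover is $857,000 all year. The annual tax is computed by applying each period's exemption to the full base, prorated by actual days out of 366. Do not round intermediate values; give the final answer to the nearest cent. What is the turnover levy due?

2008-01-01 to 2008-12-15: 350 days, exemption $442,000 → ($857,000 − $442,000) × 0.6% × 350/366 = $2,381.1475
2008-12-16 to 2008-12-31: 16 days, exemption $138,000 → ($857,000 − $138,000) × 0.6% × 16/366 = $188.5902
Total = $2,569.7377

$2,569.74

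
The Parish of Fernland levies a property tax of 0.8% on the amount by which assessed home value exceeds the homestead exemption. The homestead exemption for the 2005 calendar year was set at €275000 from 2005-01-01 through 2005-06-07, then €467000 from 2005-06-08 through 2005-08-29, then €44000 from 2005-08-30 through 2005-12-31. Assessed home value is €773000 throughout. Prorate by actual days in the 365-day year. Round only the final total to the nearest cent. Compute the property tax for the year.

€4262.53

2005-01-01 to 2005-06-07: 158 days, exemption €275000 → (€773000 − €275000) × 0.8% × 158/365 = €1724.5808
2005-06-08 to 2005-08-29: 83 days, exemption €467000 → (€773000 − €467000) × 0.8% × 83/365 = €556.6685
2005-08-30 to 2005-12-31: 124 days, exemption €44000 → (€773000 − €44000) × 0.8% × 124/365 = €1981.2822
Total = €4262.5315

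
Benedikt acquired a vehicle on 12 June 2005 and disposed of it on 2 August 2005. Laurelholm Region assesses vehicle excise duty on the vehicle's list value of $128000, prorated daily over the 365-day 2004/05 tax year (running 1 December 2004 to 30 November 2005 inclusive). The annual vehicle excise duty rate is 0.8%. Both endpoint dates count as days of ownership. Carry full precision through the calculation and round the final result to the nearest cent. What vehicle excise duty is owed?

Days held (12 June – 2 August 2005): 52 out of 365
Tax = $128000 × 0.8% × 52/365 = $145.8849

$145.88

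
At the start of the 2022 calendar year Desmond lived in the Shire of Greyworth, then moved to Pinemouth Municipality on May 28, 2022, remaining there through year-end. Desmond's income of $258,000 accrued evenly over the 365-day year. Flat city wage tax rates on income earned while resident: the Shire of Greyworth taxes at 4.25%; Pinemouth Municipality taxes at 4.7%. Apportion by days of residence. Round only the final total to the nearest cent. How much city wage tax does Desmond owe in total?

The Shire of Greyworth, January 1 – May 27, 2022: 147 days → $258,000 × 4.25% × 147/365 = $4,416.0411
Pinemouth Municipality, May 28 – December 31, 2022: 218 days → $258,000 × 4.7% × 218/365 = $7,242.3781
Total = $11,658.4192

$11,658.42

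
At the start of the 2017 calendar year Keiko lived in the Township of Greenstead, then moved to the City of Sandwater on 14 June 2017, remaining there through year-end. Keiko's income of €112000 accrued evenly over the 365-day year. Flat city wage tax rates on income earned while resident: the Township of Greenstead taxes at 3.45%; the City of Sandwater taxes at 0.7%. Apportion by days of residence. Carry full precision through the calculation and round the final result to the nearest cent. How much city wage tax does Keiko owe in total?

€2167.89

The Township of Greenstead, 1 January – 13 June 2017: 164 days → €112000 × 3.45% × 164/365 = €1736.1534
The City of Sandwater, 14 June – 31 December 2017: 201 days → €112000 × 0.7% × 201/365 = €431.7370
Total = €2167.8904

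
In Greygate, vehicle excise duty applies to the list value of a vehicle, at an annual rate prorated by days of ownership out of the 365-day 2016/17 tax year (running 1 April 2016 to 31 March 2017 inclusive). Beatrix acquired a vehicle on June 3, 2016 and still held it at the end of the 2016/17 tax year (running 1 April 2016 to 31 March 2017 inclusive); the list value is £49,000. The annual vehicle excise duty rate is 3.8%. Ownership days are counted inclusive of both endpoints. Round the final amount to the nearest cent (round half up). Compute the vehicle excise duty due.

£1,540.61

Days held (June 3, 2016 – March 31, 2017): 302 out of 365
Tax = £49,000 × 3.8% × 302/365 = £1,540.6137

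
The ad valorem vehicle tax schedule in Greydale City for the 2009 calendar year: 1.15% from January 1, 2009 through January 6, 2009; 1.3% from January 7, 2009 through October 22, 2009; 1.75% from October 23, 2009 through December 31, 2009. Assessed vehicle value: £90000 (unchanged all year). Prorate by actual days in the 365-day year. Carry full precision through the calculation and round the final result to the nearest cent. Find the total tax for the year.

£1245.45

January 1 – January 6, 2009: 6 days at 1.15% → £90000 × 1.15% × 6/365 = £17.0137
January 7 – October 22, 2009: 289 days at 1.3% → £90000 × 1.3% × 289/365 = £926.3836
October 23 – December 31, 2009: 70 days at 1.75% → £90000 × 1.75% × 70/365 = £302.0548
Total = £1245.4521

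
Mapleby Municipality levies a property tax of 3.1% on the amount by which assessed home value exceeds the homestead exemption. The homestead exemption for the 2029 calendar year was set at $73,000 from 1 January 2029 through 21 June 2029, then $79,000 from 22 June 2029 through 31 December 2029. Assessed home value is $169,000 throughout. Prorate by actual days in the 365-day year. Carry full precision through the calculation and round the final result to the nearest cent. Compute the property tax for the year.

1 January – 21 June 2029: 172 days, exemption $73,000 → ($169,000 − $73,000) × 3.1% × 172/365 = $1,402.3890
22 June – 31 December 2029: 193 days, exemption $79,000 → ($169,000 − $79,000) × 3.1% × 193/365 = $1,475.2603
Total = $2,877.6493

$2,877.65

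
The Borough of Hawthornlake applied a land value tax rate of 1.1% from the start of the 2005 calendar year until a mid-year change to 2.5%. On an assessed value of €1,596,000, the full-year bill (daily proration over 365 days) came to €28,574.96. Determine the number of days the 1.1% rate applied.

Let d = days at the first rate; then 365 − d days at the second rate.
€1,596,000 × [1.1%·d + 2.5%·(365−d)] / 365 = €28,574.96
Solving gives d = 185, so the new rate took effect on 5 Jul 2005.

185 days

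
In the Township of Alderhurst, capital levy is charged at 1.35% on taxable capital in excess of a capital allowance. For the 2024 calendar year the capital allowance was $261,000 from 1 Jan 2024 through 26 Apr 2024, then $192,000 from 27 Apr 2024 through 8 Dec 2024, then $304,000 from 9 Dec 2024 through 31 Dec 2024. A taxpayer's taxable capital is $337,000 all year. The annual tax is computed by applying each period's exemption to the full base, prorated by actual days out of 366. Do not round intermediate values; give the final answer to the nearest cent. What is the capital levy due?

1 Jan – 26 Apr 2024: 117 days, exemption $261,000 → ($337,000 − $261,000) × 1.35% × 117/366 = $327.9836
27 Apr – 8 Dec 2024: 226 days, exemption $192,000 → ($337,000 − $192,000) × 1.35% × 226/366 = $1,208.7295
9 Dec – 31 Dec 2024: 23 days, exemption $304,000 → ($337,000 − $304,000) × 1.35% × 23/366 = $27.9959
Total = $1,564.7090

$1,564.71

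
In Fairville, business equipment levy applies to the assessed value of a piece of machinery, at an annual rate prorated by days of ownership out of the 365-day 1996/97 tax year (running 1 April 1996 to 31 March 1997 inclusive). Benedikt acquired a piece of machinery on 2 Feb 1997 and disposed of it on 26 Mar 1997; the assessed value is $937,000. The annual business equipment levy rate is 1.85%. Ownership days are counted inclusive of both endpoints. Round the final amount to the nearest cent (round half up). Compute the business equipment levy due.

$2,517.06

Days held (2 Feb – 26 Mar 1997): 53 out of 365
Tax = $937,000 × 1.85% × 53/365 = $2,517.0644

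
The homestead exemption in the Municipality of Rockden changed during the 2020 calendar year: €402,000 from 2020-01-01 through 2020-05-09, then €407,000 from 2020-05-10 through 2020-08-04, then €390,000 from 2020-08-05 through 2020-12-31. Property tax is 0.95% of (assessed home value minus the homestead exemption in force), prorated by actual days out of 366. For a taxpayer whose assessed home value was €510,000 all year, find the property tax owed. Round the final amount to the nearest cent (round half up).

2020-01-01 to 2020-05-09: 130 days, exemption €402,000 → (€510,000 − €402,000) × 0.95% × 130/366 = €364.4262
2020-05-10 to 2020-08-04: 87 days, exemption €407,000 → (€510,000 − €407,000) × 0.95% × 87/366 = €232.5943
2020-08-05 to 2020-12-31: 149 days, exemption €390,000 → (€510,000 − €390,000) × 0.95% × 149/366 = €464.0984
Total = €1,061.1189

€1,061.12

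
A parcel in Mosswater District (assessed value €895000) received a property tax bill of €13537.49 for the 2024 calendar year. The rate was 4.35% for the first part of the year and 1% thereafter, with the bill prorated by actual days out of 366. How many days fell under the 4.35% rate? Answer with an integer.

Let d = days at the first rate; then 366 − d days at the second rate.
€895000 × [4.35%·d + 1%·(366−d)] / 366 = €13537.49
Solving gives d = 56, so the new rate took effect on 26 February 2024.

56 days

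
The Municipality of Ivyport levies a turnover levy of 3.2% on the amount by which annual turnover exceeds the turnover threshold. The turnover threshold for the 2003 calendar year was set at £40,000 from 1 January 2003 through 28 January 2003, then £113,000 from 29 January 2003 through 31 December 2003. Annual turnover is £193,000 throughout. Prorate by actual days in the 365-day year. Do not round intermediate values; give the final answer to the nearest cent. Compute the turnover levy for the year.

1 January – 28 January 2003: 28 days, exemption £40,000 → (£193,000 − £40,000) × 3.2% × 28/365 = £375.5836
29 January – 31 December 2003: 337 days, exemption £113,000 → (£193,000 − £113,000) × 3.2% × 337/365 = £2,363.6164
Total = £2,739.2000

£2,739.20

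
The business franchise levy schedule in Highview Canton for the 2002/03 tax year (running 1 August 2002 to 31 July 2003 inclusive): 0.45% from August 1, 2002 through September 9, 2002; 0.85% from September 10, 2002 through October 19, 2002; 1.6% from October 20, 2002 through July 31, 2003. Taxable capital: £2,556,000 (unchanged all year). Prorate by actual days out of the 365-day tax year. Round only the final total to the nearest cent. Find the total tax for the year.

August 1 – September 9, 2002: 40 days at 0.45% → £2,556,000 × 0.45% × 40/365 = £1,260.4932
September 10 – October 19, 2002: 40 days at 0.85% → £2,556,000 × 0.85% × 40/365 = £2,380.9315
October 20, 2002 – July 31, 2003: 285 days at 1.6% → £2,556,000 × 1.6% × 285/365 = £31,932.4932
Total = £35,573.9178

£35,573.92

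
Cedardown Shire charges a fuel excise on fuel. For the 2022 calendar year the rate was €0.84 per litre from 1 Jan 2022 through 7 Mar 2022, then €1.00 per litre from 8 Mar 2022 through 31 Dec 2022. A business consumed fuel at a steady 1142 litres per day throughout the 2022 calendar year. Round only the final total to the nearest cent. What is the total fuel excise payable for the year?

1 Jan – 7 Mar 2022: 66 days × 1142 litres/day = 75,372 litres at €0.84/litre → €63,312.48
8 Mar – 31 Dec 2022: 299 days × 1142 litres/day = 341,458 litres at €1.00/litre → €341,458.00

€404,770.48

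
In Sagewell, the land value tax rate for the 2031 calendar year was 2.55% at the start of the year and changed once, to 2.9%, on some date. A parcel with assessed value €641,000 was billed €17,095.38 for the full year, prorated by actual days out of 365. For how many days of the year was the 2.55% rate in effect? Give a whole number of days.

Let d = days at the first rate; then 365 − d days at the second rate.
€641,000 × [2.55%·d + 2.9%·(365−d)] / 365 = €17,095.38
Solving gives d = 243, so the new rate took effect on 1 September 2031.

243 days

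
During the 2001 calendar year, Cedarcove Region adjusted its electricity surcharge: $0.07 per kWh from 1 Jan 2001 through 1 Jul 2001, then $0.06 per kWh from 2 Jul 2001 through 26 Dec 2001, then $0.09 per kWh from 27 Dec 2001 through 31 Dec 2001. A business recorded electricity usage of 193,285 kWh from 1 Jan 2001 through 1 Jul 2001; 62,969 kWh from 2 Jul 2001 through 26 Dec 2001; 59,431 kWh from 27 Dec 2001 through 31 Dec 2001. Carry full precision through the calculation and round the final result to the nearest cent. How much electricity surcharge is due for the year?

$22656.88

1 Jan – 1 Jul 2001: 193,285 kWh at $0.07/kWh → $13529.95
2 Jul – 26 Dec 2001: 62,969 kWh at $0.06/kWh → $3778.14
27 Dec – 31 Dec 2001: 59,431 kWh at $0.09/kWh → $5348.79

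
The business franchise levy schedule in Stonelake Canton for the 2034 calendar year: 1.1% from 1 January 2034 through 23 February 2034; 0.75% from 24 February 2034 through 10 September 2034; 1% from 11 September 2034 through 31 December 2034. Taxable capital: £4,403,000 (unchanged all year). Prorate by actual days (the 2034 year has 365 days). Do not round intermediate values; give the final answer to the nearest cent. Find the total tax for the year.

£38,680.05

1 January – 23 February 2034: 54 days at 1.1% → £4,403,000 × 1.1% × 54/365 = £7,165.4301
24 February – 10 September 2034: 199 days at 0.75% → £4,403,000 × 0.75% × 199/365 = £18,004.0479
11 September – 31 December 2034: 112 days at 1% → £4,403,000 × 1% × 112/365 = £13,510.5753
Total = £38,680.0534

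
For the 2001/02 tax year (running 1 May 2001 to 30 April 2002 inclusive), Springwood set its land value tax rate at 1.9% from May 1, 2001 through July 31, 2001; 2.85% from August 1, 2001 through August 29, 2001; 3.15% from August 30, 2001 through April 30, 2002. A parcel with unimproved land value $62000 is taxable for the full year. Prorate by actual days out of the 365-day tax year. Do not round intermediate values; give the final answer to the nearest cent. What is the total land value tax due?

$1742.88

May 1 – July 31, 2001: 92 days at 1.9% → $62000 × 1.9% × 92/365 = $296.9205
August 1 – August 29, 2001: 29 days at 2.85% → $62000 × 2.85% × 29/365 = $140.3918
August 30, 2001 – April 30, 2002: 244 days at 3.15% → $62000 × 3.15% × 244/365 = $1305.5671
Total = $1742.8795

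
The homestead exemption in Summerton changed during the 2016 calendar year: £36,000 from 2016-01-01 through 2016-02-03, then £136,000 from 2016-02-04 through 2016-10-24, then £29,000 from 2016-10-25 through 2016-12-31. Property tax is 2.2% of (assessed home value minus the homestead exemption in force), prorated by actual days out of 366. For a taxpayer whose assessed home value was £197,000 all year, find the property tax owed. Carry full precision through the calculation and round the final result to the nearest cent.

2016-01-01 to 2016-02-03: 34 days, exemption £36,000 → (£197,000 − £36,000) × 2.2% × 34/366 = £329.0383
2016-02-04 to 2016-10-24: 264 days, exemption £136,000 → (£197,000 − £136,000) × 2.2% × 264/366 = £968.0000
2016-10-25 to 2016-12-31: 68 days, exemption £29,000 → (£197,000 − £29,000) × 2.2% × 68/366 = £686.6885
Total = £1,983.7268

£1,983.73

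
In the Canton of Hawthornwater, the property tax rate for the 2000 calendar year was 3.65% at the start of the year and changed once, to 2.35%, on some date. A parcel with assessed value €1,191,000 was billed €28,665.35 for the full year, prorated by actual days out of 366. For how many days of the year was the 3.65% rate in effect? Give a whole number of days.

Let d = days at the first rate; then 366 − d days at the second rate.
€1,191,000 × [3.65%·d + 2.35%·(366−d)] / 366 = €28,665.35
Solving gives d = 16, so the new rate took effect on 17 Jan 2000.

16 days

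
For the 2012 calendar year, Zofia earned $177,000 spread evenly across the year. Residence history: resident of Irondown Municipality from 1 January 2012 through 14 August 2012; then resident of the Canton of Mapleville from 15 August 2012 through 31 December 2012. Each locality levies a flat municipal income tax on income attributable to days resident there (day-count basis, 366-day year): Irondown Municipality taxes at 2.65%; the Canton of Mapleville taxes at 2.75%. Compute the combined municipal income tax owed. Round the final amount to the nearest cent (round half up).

$4,757.72

Irondown Municipality, 1 January – 14 August 2012: 227 days → $177,000 × 2.65% × 227/366 = $2,909.1352
The Canton of Mapleville, 15 August – 31 December 2012: 139 days → $177,000 × 2.75% × 139/366 = $1,848.5861
Total = $4,757.7213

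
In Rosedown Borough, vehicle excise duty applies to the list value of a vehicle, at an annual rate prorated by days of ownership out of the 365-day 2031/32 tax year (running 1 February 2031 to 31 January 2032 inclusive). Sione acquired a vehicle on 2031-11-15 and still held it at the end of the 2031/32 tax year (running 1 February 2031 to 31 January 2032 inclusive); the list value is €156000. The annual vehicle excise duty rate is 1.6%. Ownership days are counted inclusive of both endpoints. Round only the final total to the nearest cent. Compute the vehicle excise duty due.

€533.39

Days held (2031-11-15 to 2032-01-31): 78 out of 365
Tax = €156000 × 1.6% × 78/365 = €533.3918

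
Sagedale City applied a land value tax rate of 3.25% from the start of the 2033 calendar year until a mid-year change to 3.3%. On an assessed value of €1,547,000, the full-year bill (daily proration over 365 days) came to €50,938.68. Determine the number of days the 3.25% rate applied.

53 days

Let d = days at the first rate; then 365 − d days at the second rate.
€1,547,000 × [3.25%·d + 3.3%·(365−d)] / 365 = €50,938.68
Solving gives d = 53, so the new rate took effect on 23 Feb 2033.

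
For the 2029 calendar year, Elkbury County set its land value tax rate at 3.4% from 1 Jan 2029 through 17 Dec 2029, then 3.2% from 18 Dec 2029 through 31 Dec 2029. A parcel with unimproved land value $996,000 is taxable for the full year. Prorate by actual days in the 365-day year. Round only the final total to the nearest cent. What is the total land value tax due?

1 Jan – 17 Dec 2029: 351 days at 3.4% → $996,000 × 3.4% × 351/365 = $32,565.1068
18 Dec – 31 Dec 2029: 14 days at 3.2% → $996,000 × 3.2% × 14/365 = $1,222.4877
Total = $33,787.5945

$33,787.59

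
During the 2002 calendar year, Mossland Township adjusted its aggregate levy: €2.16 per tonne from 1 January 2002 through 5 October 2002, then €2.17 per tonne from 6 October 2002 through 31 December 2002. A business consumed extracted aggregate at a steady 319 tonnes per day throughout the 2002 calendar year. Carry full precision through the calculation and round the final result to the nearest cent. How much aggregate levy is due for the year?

€251,777.13

1 January – 5 October 2002: 278 days × 319 tonnes/day = 88,682 tonnes at €2.16/tonne → €191,553.12
6 October – 31 December 2002: 87 days × 319 tonnes/day = 27,753 tonnes at €2.17/tonne → €60,224.01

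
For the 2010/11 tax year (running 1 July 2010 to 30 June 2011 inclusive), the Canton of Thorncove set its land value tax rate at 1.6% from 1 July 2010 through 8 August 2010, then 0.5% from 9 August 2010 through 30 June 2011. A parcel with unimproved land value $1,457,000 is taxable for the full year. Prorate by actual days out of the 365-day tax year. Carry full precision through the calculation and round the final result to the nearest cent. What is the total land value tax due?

$8,997.47

1 July – 8 August 2010: 39 days at 1.6% → $1,457,000 × 1.6% × 39/365 = $2,490.8712
9 August 2010 – 30 June 2011: 326 days at 0.5% → $1,457,000 × 0.5% × 326/365 = $6,506.6027
Total = $8,997.4740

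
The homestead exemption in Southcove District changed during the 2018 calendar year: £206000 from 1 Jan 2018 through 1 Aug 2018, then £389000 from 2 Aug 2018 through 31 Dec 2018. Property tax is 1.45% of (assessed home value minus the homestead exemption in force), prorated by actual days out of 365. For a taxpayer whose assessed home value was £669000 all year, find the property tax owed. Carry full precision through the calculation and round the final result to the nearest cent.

£5608.48

1 Jan – 1 Aug 2018: 213 days, exemption £206000 → (£669000 − £206000) × 1.45% × 213/365 = £3917.7411
2 Aug – 31 Dec 2018: 152 days, exemption £389000 → (£669000 − £389000) × 1.45% × 152/365 = £1690.7397
Total = £5608.4808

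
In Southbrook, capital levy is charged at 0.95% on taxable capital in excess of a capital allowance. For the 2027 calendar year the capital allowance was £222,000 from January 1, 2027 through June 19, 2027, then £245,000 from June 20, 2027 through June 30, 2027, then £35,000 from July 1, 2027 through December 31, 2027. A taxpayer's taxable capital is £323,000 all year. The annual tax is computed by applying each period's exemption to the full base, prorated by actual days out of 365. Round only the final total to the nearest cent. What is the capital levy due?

January 1 – June 19, 2027: 170 days, exemption £222,000 → (£323,000 − £222,000) × 0.95% × 170/365 = £446.8904
June 20 – June 30, 2027: 11 days, exemption £245,000 → (£323,000 − £245,000) × 0.95% × 11/365 = £22.3315
July 1 – December 31, 2027: 184 days, exemption £35,000 → (£323,000 − £35,000) × 0.95% × 184/365 = £1,379.2438
Total = £1,848.4658

£1,848.47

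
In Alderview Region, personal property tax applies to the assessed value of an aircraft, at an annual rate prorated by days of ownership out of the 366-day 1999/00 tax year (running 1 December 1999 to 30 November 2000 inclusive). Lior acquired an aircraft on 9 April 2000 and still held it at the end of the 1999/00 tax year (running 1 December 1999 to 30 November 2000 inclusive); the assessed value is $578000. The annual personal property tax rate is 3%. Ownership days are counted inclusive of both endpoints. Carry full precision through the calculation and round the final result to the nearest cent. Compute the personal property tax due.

Days held (9 April – 30 November 2000): 236 out of 366
Tax = $578000 × 3% × 236/366 = $11180.9836

$11180.98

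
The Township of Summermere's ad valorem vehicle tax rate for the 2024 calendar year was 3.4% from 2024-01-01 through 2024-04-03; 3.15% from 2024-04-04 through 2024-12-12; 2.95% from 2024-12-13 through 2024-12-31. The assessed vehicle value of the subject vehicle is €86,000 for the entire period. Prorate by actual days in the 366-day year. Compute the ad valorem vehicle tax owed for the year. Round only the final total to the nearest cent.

€2,755.29

2024-01-01 to 2024-04-03: 94 days at 3.4% → €86,000 × 3.4% × 94/366 = €750.9727
2024-04-04 to 2024-12-12: 253 days at 3.15% → €86,000 × 3.15% × 253/366 = €1,872.6148
2024-12-13 to 2024-12-31: 19 days at 2.95% → €86,000 × 2.95% × 19/366 = €131.7022
Total = €2,755.2896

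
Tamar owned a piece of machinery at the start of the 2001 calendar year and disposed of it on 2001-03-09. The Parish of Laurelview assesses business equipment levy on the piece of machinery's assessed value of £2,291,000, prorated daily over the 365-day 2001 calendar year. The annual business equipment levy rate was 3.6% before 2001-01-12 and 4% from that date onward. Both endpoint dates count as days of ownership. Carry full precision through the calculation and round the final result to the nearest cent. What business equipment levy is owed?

2001-01-01 to 2001-01-11: 11 days at 3.6% → £2,291,000 × 3.6% × 11/365 = £2,485.5781
2001-01-12 to 2001-03-09: 57 days at 4% → £2,291,000 × 4% × 57/365 = £14,310.9041
Total = £16,796.4822

£16,796.48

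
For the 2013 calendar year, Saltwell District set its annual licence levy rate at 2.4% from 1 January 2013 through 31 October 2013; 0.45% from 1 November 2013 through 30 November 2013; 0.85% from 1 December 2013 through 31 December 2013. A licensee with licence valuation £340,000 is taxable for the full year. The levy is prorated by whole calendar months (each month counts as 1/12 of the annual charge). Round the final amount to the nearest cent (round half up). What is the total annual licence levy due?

1 January – 31 October 2013: 10 months at 2.4% → £340,000 × 2.4% × 10/12 = £6,800.0000
1 November – 30 November 2013: 1 month at 0.45% → £340,000 × 0.45% × 1/12 = £127.5000
1 December – 31 December 2013: 1 month at 0.85% → £340,000 × 0.85% × 1/12 = £240.8333
Total = £7,168.3333

£7,168.33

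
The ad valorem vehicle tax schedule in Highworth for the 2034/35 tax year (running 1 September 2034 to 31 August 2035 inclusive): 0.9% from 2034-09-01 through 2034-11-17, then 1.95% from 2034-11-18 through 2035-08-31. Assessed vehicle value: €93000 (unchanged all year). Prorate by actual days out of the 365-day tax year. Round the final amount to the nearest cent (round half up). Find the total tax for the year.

€1604.82

2034-09-01 to 2034-11-17: 78 days at 0.9% → €93000 × 0.9% × 78/365 = €178.8658
2034-11-18 to 2035-08-31: 287 days at 1.95% → €93000 × 1.95% × 287/365 = €1425.9575
Total = €1604.8233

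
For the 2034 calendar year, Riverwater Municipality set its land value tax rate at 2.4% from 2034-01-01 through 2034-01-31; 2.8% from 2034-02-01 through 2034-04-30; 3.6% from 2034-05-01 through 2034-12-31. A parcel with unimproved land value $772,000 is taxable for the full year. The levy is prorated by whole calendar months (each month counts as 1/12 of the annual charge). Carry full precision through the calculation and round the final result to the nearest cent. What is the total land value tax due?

2034-01-01 to 2034-01-31: 1 month at 2.4% → $772,000 × 2.4% × 1/12 = $1,544.0000
2034-02-01 to 2034-04-30: 3 months at 2.8% → $772,000 × 2.8% × 3/12 = $5,404.0000
2034-05-01 to 2034-12-31: 8 months at 3.6% → $772,000 × 3.6% × 8/12 = $18,528.0000
Total = $25,476.0000

$25,476.00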